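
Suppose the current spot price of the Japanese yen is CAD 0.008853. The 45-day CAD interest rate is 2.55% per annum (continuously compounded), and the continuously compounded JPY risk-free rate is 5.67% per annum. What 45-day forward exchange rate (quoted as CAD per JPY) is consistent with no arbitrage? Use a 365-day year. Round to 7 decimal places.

0.0088190

T = 45/365 years.
Growth of 1 CAD over T: e^(0.0255×45/365) = 1.0031488.
JPY accumulates by e^(0.0567×45/365) = 1.0070149.
Forward (CAD per JPY) = 0.008853 × 1.0031488 / 1.0070149 = 0.008819012.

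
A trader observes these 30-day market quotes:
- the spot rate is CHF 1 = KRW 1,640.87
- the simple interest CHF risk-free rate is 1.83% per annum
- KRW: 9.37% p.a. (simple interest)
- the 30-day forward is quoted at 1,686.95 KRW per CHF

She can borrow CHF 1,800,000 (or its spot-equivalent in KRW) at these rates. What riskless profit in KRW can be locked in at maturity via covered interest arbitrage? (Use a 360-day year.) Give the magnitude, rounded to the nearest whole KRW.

KRW 64,512,250

T = 30/360 years.
Invest the CHF and cover forward: 1,800,000 × 1.001525 × 1686.95 = KRW 3,041,140,677.75.
Convert at spot and invest in KRW: 1,800,000 × 1640.87 × 1.007808333333 = KRW 2,976,628,427.85.
The quoted forward overvalues CHF, so borrow KRW, buy CHF at spot, deposit the CHF at 1.83%, and sell the proceeds forward at 1,686.95.
Arbitrage profit = |3,041,140,677.75 − 2,976,628,427.85| = KRW 64,512,250.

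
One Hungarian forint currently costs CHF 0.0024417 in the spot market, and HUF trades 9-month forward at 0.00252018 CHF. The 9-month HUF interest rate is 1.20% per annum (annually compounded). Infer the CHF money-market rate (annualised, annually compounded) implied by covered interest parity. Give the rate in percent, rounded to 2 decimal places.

T = 9/12 years.
CIP gives F = S · g_CHF/g_HUF, so g_CHF/g_HUF = 0.00252018/0.0024417 = 1.0321415.
HUF growth factor: (1 + 0.0120)^(9/12) = 1.0089866.
Hence g_CHF = 1.0414169.
r = 1.0414169^(12/9) − 1 = 0.055600 → 5.56%.

5.56%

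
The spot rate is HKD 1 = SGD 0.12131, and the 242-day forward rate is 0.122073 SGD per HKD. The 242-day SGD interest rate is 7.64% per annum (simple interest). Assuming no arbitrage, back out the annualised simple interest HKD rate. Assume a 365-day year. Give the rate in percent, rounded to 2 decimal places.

T = 242/365 years.
CIP gives F = S · g_SGD/g_HKD, so g_SGD/g_HKD = 0.122073/0.12131 = 1.0062897.
SGD growth factor: 1 + 0.0764×242/365 = 1.0506542.
So the HKD growth factor = 1.0440872.
r = (1.0440872 − 1)/(242/365) = 0.066495 → 6.65%.

6.65%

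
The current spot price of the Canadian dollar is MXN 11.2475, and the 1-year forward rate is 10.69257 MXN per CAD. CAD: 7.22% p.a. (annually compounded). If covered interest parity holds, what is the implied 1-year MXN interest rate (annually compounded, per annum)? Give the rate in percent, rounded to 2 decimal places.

1.93%

T = 1 year.
By CIP, F/S equals the MXN-to-CAD growth ratio: 10.69257/11.2475 = 0.9506619.
CAD growth factor: (1 + 0.0722)^1 = 1.072200.
Hence g_MXN = 1.0192997.
Annualise: 1.0192997^(1/1) − 1 = 0.019300 = 1.93%.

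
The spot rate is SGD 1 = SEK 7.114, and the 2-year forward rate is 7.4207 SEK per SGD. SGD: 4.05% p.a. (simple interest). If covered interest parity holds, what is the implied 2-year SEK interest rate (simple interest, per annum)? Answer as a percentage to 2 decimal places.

6.38%

T = 2 years.
CIP gives F = S · g_SEK/g_SGD, so g_SEK/g_SGD = 7.4207/7.114 = 1.0431122.
SGD growth factor: 1 + 0.0405×2 = 1.081000.
Hence g_SEK = 1.1276043.
r = (1.1276043 − 1)/2 = 0.063802 → 6.38%.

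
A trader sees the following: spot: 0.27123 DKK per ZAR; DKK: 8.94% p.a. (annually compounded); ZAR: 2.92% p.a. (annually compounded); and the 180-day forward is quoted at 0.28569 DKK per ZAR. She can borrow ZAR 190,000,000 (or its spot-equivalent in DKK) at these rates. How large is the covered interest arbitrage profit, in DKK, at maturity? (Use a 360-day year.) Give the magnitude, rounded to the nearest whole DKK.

T = 180/360 years.
Invest the ZAR and cover forward: 190,000,000 × 1.0144949482 × 0.28569 = DKK 55,067,901.73.
Convert at spot and invest in DKK: 190,000,000 × 0.27123 × 1.0437432635 = DKK 53,787,952.22.
The quoted forward overvalues ZAR, so borrow DKK, buy ZAR at spot, deposit the ZAR at 2.92%, and sell the proceeds forward at 0.28569.
Arbitrage profit = |55,067,901.73 − 53,787,952.22| = DKK 1,279,950.

DKK 1,279,950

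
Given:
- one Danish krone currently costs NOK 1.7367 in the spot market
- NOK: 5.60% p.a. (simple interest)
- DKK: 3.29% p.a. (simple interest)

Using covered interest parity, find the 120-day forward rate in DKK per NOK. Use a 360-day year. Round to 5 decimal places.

T = 120/360 years.
NOK accumulates by 1 + 0.0560×120/360 = 1.0186667.
DKK accumulates by 1 + 0.0329×120/360 = 1.0109667.
CIP: F = S · (grow NOK)/(grow DKK) = 1.7367 × 1.0186667/1.0109667 = 1.749928 NOK per DKK.
Invert for DKK per NOK: 1 / 1.749928 = 0.57145.

0.57145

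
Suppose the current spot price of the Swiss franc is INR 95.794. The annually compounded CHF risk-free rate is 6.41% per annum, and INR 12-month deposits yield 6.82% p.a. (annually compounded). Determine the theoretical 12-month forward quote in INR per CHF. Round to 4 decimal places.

T = 1 year.
INR growth factor: (1 + 0.0682)^1 = 1.068200.
CHF growth factor: (1 + 0.0641)^1 = 1.064100.
CIP: F = S · (grow INR)/(grow CHF) = 95.794 × 1.068200/1.064100 = 96.163096 INR per CHF.

96.1631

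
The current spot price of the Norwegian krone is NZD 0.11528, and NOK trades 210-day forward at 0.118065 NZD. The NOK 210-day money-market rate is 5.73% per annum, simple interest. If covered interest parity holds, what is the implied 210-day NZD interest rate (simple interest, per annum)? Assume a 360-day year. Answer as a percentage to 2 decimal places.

10.01%

T = 210/360 years.
By CIP, F/S equals the NZD-to-NOK growth ratio: 0.118065/0.11528 = 1.0241586.
NOK growth factor: 1 + 0.0573×210/360 = 1.033425.
That pins the NZD growth at 1.0583911.
r = (1.0583911 − 1)/(210/360) = 0.100099 → 10.01%.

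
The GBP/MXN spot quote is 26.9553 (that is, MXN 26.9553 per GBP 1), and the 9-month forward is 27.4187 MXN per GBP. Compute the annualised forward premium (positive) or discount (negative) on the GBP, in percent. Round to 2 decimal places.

+2.29%

T = 9/12 years.
GBP trades forward at +1.71914% vs spot over the period.
×(1/T) gives 2.29% p.a.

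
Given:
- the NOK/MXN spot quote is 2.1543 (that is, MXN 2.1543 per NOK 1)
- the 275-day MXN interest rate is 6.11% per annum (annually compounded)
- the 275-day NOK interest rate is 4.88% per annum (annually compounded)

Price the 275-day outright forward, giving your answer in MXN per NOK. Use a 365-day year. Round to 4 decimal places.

T = 275/365 years.
Growth of 1 MXN over T: (1 + 0.0611)^(275/365) = 1.045696.
Growth of 1 NOK over T: (1 + 0.0488)^(275/365) = 1.0365503.
So F = 2.1543 × 1.045696 / 1.0365503 = 2.173308 (MXN/NOK).

2.1733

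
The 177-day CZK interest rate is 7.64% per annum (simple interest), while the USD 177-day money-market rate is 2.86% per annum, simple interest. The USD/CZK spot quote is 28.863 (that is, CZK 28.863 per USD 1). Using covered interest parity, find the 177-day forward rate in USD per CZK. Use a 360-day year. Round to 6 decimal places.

T = 177/360 years.
CZK growth factor: 1 + 0.0764×177/360 = 1.0375633.
Growth of 1 USD over T: 1 + 0.0286×177/360 = 1.0140617.
Forward (CZK per USD) = 28.863 × 1.0375633 / 1.0140617 = 29.53192.
Invert for USD per CZK: 1 / 29.53192 = 0.033862.

0.033862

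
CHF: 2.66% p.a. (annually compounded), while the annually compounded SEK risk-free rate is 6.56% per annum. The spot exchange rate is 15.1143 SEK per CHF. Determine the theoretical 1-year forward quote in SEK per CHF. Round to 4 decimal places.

T = 1 year.
Growth of 1 SEK over T: (1 + 0.0656)^1 = 1.065600.
CHF accumulates by (1 + 0.0266)^1 = 1.026600.
CIP: F = S · (grow SEK)/(grow CHF) = 15.1143 × 1.065600/1.026600 = 15.688484 SEK per CHF.

15.6885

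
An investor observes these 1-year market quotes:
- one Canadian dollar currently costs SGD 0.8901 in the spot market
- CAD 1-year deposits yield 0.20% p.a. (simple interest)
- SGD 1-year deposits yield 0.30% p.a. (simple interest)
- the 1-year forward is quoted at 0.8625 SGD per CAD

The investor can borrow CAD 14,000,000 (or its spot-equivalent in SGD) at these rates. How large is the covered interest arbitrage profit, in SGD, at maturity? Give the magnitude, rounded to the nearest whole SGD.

SGD 399,634

T = 1 year.
Keep in CAD, deliver into the forward: 14,000,000·1.002000·0.8625 = SGD 12,099,150.00.
Swap to SGD now, deposit: 14,000,000·0.8901·1.003000 = SGD 12,498,784.20.
The quoted forward undervalues CAD, so borrow CAD, convert to SGD at spot, deposit the SGD at 0.30%, and buy CAD forward at 0.8625 to cover the loan.
Profit = 12,498,784.20 − 12,099,150.00 = SGD 399,634.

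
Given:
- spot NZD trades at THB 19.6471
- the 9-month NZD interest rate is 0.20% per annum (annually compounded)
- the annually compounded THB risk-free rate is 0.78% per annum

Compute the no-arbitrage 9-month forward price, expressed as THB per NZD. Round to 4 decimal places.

T = 9/12 years.
THB growth factor: (1 + 0.0078)^(9/12) = 1.00584431.
NZD growth factor: (1 + 0.0020)^(9/12) = 1.00149963.
So F = 19.6471 × 1.00584431 / 1.00149963 = 19.732333 (THB/NZD).

19.7323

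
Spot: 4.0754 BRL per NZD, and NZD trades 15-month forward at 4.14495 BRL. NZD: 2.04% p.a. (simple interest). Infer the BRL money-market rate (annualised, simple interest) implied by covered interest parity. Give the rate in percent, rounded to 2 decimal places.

T = 15/12 years.
F/S = 4.14495/4.0754 = 1.0170658 = (growth of BRL) / (growth of NZD).
NZD growth factor: 1 + 0.0204×15/12 = 1.025500.
So the BRL growth factor = 1.043001.
(1.043001 − 1)/T = 0.034401, i.e. 3.44%.

3.44%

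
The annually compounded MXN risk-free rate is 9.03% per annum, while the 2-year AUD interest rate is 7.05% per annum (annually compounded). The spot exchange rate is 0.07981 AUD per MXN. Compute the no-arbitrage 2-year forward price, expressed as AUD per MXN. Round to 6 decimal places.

0.076938

T = 2 years.
AUD growth factor: (1 + 0.0705)^2 = 1.1459702.
MXN accumulates by (1 + 0.0903)^2 = 1.1887541.
So F = 0.07981 × 1.1459702 / 1.1887541 = 0.07693760 (AUD/MXN).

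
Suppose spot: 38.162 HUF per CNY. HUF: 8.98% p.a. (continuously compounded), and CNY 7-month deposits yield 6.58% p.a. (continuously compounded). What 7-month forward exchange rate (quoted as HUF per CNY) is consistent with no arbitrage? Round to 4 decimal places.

T = 7/12 years.
HUF accumulates by e^(0.0898×7/12) = 1.05377961.
Growth of 1 CNY over T: e^(0.0658×7/12) = 1.03912949.
So F = 38.162 × 1.05377961 / 1.03912949 = 38.700025 (HUF/CNY).

38.7000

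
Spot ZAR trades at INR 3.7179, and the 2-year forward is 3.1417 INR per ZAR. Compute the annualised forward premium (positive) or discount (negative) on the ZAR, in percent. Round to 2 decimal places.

-7.75%

T = 2 years.
(F − S)/S = (3.1417 − 3.7179)/3.7179 = -0.1549800.
Annualise by dividing by T: -0.1549800 / 2 = -0.077490 → -7.75%.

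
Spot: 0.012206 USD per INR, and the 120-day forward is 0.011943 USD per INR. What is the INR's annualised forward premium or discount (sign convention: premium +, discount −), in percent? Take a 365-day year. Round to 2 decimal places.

T = 120/365 years.
INR trades forward at -2.15468% vs spot over the period.
Per annum: -0.0215468 / (120/365) = -0.065538 = -6.55%.

-6.55%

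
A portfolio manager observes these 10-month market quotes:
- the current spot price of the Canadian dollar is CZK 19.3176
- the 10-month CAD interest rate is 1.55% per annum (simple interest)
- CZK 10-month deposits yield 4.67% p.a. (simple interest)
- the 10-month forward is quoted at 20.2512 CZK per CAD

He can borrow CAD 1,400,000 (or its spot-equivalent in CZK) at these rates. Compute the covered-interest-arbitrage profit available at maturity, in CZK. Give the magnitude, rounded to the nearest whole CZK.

CZK 620,762

T = 10/12 years.
Invest the CAD and cover forward: 1,400,000 × 1.0129166667 × 20.2512 = CZK 28,717,889.20.
Convert at spot and invest in CZK: 1,400,000 × 19.3176 × 1.0389166667 = CZK 28,097,127.24.
The quoted forward overvalues CAD, so borrow CZK, buy CAD at spot, deposit the CAD at 1.55%, and sell the proceeds forward at 20.2512.
Profit = 28,717,889.20 − 28,097,127.24 = CZK 620,762.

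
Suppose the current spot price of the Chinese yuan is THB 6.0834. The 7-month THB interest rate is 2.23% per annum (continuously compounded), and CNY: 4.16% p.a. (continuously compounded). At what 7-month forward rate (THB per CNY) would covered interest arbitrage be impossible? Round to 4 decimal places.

T = 7/12 years.
Growth of 1 THB over T: e^(0.0223×7/12) = 1.0130933.
CNY accumulates by e^(0.0416×7/12) = 1.0245635.
So F = 6.0834 × 1.0130933 / 1.0245635 = 6.015295 (THB/CNY).

6.0153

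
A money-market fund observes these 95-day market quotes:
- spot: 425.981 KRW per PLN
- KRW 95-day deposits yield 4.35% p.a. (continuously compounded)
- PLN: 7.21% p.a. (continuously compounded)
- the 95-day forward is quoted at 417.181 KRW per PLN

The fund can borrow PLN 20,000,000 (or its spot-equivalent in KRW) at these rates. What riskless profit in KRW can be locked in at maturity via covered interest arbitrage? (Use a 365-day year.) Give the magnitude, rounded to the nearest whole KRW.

KRW 114,953,885

T = 95/365 years.
Route A — deposit PLN, sell forward: 20,000,000 × 1.018942936766 × 417.181 = KRW 8,501,672,666.06.
Route B — convert at spot, deposit KRW: 20,000,000 × 425.981 × 1.011386253291 = KRW 8,616,626,551.26.
The quoted forward undervalues PLN, so borrow PLN, convert to KRW at spot, deposit the KRW at 4.35%, and buy PLN forward at 417.181 to cover the loan.
Arbitrage profit = |8,501,672,666.06 − 8,616,626,551.26| = KRW 114,953,885.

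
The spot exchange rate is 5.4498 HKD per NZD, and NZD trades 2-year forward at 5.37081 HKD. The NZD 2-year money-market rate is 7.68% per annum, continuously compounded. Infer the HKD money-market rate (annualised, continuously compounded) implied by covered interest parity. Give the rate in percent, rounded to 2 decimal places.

6.95%

T = 2 years.
By CIP, F/S equals the HKD-to-NZD growth ratio: 5.37081/5.4498 = 0.9855059.
NZD growth factor: e^(0.0768×2) = 1.1660244.
Hence g_HKD = 1.1491239.
Take logs: ln 1.1491239 / 2 = 0.069500, so 6.95%.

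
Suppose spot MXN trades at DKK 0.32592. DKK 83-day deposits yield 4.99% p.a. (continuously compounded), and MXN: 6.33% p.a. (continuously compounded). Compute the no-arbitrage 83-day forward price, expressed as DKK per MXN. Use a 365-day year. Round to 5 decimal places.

0.32493

T = 83/365 years.
DKK accumulates by e^(0.0499×83/365) = 1.0114117.
MXN accumulates by e^(0.0633×83/365) = 1.0144983.
CIP: F = S · (grow DKK)/(grow MXN) = 0.32592 × 1.0114117/1.0144983 = 0.3249284 DKK per MXN.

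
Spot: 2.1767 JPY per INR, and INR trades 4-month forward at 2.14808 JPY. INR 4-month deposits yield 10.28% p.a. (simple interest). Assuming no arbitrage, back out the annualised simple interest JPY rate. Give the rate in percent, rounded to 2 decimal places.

6.20%

T = 4/12 years.
F/S = 2.14808/2.1767 = 0.9868517 = (growth of JPY) / (growth of INR).
INR growth factor: 1 + 0.1028×4/12 = 1.0342667.
That pins the JPY growth at 1.0206679.
r = (1.0206679 − 1)/(4/12) = 0.062004 → 6.20%.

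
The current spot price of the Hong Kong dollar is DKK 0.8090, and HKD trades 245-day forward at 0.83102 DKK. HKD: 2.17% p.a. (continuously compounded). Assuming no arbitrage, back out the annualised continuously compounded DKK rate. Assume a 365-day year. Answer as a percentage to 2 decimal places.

T = 245/365 years.
F/S = 0.83102/0.809 = 1.0272188 = (growth of DKK) / (growth of HKD).
HKD growth factor: e^(0.0217×245/365) = 1.0146724.
Hence g_DKK = 1.0422906.
Take logs: ln 1.0422906 / (245/365) = 0.061709, so 6.17%.

6.17%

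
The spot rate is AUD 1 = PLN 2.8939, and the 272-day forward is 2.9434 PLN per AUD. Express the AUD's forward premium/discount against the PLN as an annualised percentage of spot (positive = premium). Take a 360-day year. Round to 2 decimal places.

+2.26%

T = 272/360 years.
AUD trades forward at +1.71049% vs spot over the period.
×(1/T) gives 2.26% p.a.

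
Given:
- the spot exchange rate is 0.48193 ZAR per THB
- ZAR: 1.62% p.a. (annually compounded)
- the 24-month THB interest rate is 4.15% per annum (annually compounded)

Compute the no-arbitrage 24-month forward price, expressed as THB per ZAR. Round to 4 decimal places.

2.1796

T = 2 years.
Growth of 1 ZAR over T: (1 + 0.0162)^2 = 1.0326624.
THB accumulates by (1 + 0.0415)^2 = 1.0847223.
Forward (ZAR per THB) = 0.48193 × 1.0326624 / 1.0847223 = 0.4588004.
Invert for THB per ZAR: 1 / 0.4588004 = 2.1796.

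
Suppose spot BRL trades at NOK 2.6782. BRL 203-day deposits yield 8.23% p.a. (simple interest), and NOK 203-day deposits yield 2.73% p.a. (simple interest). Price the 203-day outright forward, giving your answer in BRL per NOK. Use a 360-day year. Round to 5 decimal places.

T = 203/360 years.
NOK growth factor: 1 + 0.0273×203/360 = 1.0153942.
BRL growth factor: 1 + 0.0823×203/360 = 1.0464081.
So F = 2.6782 × 1.0153942 / 1.0464081 = 2.598822 (NOK/BRL).
Invert for BRL per NOK: 1 / 2.598822 = 0.38479.

0.38479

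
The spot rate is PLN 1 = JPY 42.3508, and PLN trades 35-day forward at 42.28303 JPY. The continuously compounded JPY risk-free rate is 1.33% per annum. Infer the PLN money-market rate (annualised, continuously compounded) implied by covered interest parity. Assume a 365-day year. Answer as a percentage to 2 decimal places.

3.00%

T = 35/365 years.
CIP gives F = S · g_JPY/g_PLN, so g_JPY/g_PLN = 42.28303/42.3508 = 0.9983998.
JPY growth factor: e^(0.0133×35/365) = 1.0012762.
That pins the PLN growth at 1.002881.
Take logs: ln 1.002881 / (35/365) = 0.030002, so 3.00%.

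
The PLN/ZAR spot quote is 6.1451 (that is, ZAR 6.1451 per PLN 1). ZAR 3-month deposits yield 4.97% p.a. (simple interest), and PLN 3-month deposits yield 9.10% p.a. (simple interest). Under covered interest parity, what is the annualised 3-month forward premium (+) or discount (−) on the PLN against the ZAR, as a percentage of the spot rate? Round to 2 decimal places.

-4.04%

T = 3/12 years.
CIP forward (ZAR per PLN) = 6.1451 × 1.012425/1.022750 = 6.0830632.
Annualised premium = (F − S)/S × (1/T) = (6.0830632 − 6.1451)/6.1451 ÷ (3/12) = -4.04%.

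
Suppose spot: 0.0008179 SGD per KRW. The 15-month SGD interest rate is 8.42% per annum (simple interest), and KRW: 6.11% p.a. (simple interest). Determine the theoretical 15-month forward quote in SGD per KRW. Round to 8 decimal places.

0.00083984

T = 15/12 years.
Growth of 1 SGD over T: 1 + 0.0842×15/12 = 1.105250.
KRW growth factor: 1 + 0.0611×15/12 = 1.076375.
So F = 0.0008179 × 1.105250 / 1.076375 = 0.0008398411 (SGD/KRW).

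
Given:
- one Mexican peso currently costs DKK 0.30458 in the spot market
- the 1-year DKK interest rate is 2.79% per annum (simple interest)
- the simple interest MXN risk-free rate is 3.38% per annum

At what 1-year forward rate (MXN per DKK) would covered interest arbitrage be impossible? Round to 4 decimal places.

3.3021

T = 1 year.
Growth of 1 DKK over T: 1 + 0.0279×1 = 1.027900.
MXN accumulates by 1 + 0.0338×1 = 1.033800.
CIP: F = S · (grow DKK)/(grow MXN) = 0.30458 × 1.027900/1.033800 = 0.3028417 DKK per MXN.
Invert for MXN per DKK: 1 / 0.3028417 = 3.3021.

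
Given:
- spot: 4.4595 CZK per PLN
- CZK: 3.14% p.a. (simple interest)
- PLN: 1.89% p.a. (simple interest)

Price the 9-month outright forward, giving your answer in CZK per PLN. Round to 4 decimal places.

T = 9/12 years.
CZK accumulates by 1 + 0.0314×9/12 = 1.023550.
PLN growth factor: 1 + 0.0189×9/12 = 1.014175.
CIP: F = S · (grow CZK)/(grow PLN) = 4.4595 × 1.023550/1.014175 = 4.500723 CZK per PLN.

4.5007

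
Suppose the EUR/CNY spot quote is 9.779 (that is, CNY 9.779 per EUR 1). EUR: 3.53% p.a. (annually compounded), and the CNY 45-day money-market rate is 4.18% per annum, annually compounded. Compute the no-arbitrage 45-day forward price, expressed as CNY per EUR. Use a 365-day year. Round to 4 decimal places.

9.7865

T = 45/365 years.
Growth of 1 CNY over T: (1 + 0.0418)^(45/365) = 1.0050614.
Growth of 1 EUR over T: (1 + 0.0353)^(45/365) = 1.0042862.
Forward (CNY per EUR) = 9.779 × 1.0050614 / 1.0042862 = 9.786548.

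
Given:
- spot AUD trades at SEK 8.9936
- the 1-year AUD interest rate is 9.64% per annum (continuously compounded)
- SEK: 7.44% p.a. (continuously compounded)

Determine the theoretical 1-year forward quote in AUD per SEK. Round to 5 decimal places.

0.11366

T = 1 year.
Growth of 1 SEK over T: e^(0.0744×1) = 1.0772376.
AUD growth factor: e^(0.0964×1) = 1.1011995.
So F = 8.9936 × 1.0772376 / 1.1011995 = 8.797901 (SEK/AUD).
Quoted the other way: 1/8.797901 = 0.11366 AUD per SEK.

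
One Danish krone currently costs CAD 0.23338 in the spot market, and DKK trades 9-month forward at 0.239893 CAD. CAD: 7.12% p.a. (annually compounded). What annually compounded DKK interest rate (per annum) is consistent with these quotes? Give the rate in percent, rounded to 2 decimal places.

3.26%

T = 9/12 years.
F/S = 0.239893/0.23338 = 1.0279073 = (growth of CAD) / (growth of DKK).
The CAD side grows by (1 + 0.0712)^(9/12) = 1.0529383.
That pins the DKK growth at 1.0243514.
r = 1.0243514^(12/9) − 1 = 0.032600 → 3.26%.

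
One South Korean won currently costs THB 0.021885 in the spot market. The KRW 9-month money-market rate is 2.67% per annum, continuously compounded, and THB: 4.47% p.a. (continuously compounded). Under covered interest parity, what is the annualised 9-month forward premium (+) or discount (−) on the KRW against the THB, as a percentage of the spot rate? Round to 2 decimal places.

T = 9/12 years.
No-arbitrage forward: 0.021885 × 1.0340933 / 1.0202268 = 0.022182452 THB/KRW.
Annualised premium = (F − S)/S × (1/T) = (0.022182452 − 0.021885)/0.021885 ÷ (9/12) = 1.81%.

+1.81%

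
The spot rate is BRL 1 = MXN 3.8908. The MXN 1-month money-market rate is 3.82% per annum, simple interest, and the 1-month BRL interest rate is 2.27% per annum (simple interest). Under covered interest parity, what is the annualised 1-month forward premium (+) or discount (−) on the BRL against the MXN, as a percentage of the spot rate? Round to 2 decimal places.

T = 1/12 years.
CIP forward (MXN per BRL) = 3.8908 × 1.0031833/1.0018917 = 3.8958159.
Annualised premium = (F − S)/S × (1/T) = (3.8958159 − 3.8908)/3.8908 ÷ (1/12) = 1.55%.

+1.55%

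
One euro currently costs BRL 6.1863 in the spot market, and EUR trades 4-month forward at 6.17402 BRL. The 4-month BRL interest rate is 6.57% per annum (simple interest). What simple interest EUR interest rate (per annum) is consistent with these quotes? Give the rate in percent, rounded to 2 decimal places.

T = 4/12 years.
F/S = 6.17402/6.1863 = 0.9980150 = (growth of BRL) / (growth of EUR).
The BRL side grows by 1 + 0.0657×4/12 = 1.021900.
That pins the EUR growth at 1.0239325.
r = (1.0239325 − 1)/(4/12) = 0.071797 → 7.18%.

7.18%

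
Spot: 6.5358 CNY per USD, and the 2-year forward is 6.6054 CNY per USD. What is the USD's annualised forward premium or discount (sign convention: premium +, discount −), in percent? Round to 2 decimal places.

T = 2 years.
USD trades forward at +1.06490% vs spot over the period.
×(1/T) gives 0.53% p.a.

+0.53%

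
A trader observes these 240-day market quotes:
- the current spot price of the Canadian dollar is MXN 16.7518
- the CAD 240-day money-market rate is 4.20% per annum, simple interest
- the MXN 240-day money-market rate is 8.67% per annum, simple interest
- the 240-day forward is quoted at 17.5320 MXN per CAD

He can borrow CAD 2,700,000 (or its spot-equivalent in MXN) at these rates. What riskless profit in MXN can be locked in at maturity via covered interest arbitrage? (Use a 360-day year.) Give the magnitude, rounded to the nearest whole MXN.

T = 240/360 years.
Invest the CAD and cover forward: 2,700,000 × 1.028000 × 17.5320 = MXN 48,661,819.20.
Convert at spot and invest in MXN: 2,700,000 × 16.7518 × 1.057800 = MXN 47,844,145.91.
The quoted forward overvalues CAD, so borrow MXN, buy CAD at spot, deposit the CAD at 4.20%, and sell the proceeds forward at 17.5320.
Profit = 48,661,819.20 − 47,844,145.91 = MXN 817,673.

MXN 817,673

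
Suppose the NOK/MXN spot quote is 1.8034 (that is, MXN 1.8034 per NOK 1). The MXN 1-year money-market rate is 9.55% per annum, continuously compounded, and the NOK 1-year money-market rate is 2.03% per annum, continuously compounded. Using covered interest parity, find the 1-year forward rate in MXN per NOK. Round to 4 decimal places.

T = 1 year.
MXN accumulates by e^(0.0955×1) = 1.1002088.
NOK growth factor: e^(0.0203×1) = 1.0205074.
Forward (MXN per NOK) = 1.8034 × 1.1002088 / 1.0205074 = 1.944245.

1.9442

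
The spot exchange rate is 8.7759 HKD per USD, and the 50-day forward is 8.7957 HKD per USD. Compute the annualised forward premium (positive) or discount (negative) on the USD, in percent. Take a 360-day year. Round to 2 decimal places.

+1.62%

T = 50/360 years.
USD trades forward at +0.22562% vs spot over the period.
Annualise by dividing by T: 0.0022562 / (50/360) = 0.016245 → 1.62%.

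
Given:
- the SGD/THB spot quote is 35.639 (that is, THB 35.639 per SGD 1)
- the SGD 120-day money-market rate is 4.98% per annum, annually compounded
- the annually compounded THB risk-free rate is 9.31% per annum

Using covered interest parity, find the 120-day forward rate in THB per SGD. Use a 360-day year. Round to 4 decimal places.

T = 120/360 years.
THB accumulates by (1 + 0.0931)^(120/360) = 1.03011718.
SGD accumulates by (1 + 0.0498)^(120/360) = 1.01633182.
So F = 35.639 × 1.03011718 / 1.01633182 = 36.122402 (THB/SGD).

36.1224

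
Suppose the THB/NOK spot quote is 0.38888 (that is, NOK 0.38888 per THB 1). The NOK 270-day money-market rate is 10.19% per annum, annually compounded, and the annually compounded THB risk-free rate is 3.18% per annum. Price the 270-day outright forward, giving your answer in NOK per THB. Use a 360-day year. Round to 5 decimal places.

T = 270/360 years.
NOK growth factor: (1 + 0.1019)^(270/360) = 1.0754906.
Growth of 1 THB over T: (1 + 0.0318)^(270/360) = 1.0237564.
CIP: F = S · (grow NOK)/(grow THB) = 0.38888 × 1.0754906/1.0237564 = 0.4085315 NOK per THB.

0.40853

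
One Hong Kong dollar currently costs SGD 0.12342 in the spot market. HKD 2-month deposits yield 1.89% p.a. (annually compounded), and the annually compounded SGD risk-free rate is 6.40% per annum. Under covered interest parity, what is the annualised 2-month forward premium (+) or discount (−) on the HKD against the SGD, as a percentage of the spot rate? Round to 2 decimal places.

T = 2/12 years.
F = S · g_SGD/g_HKD = 0.12342 × 1.0103929/1.0031255 = 0.12431415.
Annualised premium = (F − S)/S × (1/T) = (0.12431415 − 0.12342)/0.12342 ÷ (2/12) = 4.35%.

+4.35%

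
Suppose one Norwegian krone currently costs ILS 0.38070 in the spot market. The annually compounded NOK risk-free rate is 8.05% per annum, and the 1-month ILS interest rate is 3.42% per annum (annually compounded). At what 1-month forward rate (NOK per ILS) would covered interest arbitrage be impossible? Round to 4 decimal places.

T = 1/12 years.
Growth of 1 ILS over T: (1 + 0.0342)^(1/12) = 1.0028063.
NOK accumulates by (1 + 0.0805)^(1/12) = 1.0064729.
CIP: F = S · (grow ILS)/(grow NOK) = 0.3807 × 1.0028063/1.0064729 = 0.3793131 ILS per NOK.
Invert for NOK per ILS: 1 / 0.3793131 = 2.6363.

2.6363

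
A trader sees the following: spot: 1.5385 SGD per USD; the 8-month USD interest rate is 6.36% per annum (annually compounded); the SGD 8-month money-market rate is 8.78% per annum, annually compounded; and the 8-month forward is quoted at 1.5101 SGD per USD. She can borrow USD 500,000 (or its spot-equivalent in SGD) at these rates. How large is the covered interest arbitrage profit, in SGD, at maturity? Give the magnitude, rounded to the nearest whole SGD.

SGD 26,908

T = 8/12 years.
Invest the USD and cover forward: 500,000 × 1.04196281 × 1.5101 = SGD 786,734.02.
Convert at spot and invest in SGD: 500,000 × 1.5385 × 1.0577086 = SGD 813,642.34.
The quoted forward undervalues USD, so borrow USD, convert to SGD at spot, deposit the SGD at 8.78%, and buy USD forward at 1.5101 to cover the loan.
Arbitrage profit = |786,734.02 − 813,642.34| = SGD 26,908.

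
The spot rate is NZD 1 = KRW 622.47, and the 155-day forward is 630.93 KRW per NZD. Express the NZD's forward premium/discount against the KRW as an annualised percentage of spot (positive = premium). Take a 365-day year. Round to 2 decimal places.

T = 155/365 years.
NZD trades forward at +1.35910% vs spot over the period.
Per annum: 0.0135910 / (155/365) = 0.032005 = 3.20%.

+3.20%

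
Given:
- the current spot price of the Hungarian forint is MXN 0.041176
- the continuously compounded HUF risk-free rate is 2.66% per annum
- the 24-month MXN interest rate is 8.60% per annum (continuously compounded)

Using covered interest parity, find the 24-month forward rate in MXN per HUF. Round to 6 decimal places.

0.046370

T = 2 years.
MXN growth factor: e^(0.0860×2) = 1.1876778.
HUF growth factor: e^(0.0266×2) = 1.0546406.
So F = 0.041176 × 1.1876778 / 1.0546406 = 0.04637013 (MXN/HUF).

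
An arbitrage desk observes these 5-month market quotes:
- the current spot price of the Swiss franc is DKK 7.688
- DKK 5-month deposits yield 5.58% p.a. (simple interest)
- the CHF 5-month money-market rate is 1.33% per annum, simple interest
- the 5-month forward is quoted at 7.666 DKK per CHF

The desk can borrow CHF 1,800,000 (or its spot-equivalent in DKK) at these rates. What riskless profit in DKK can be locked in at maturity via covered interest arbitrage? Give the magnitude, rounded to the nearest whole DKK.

DKK 284,874

T = 5/12 years.
Invest the CHF and cover forward: 1,800,000 × 1.0055416667 × 7.666 = DKK 13,875,268.35.
Convert at spot and invest in DKK: 1,800,000 × 7.688 × 1.023250 = DKK 14,160,142.80.
The quoted forward undervalues CHF, so borrow CHF, convert to DKK at spot, deposit the DKK at 5.58%, and buy CHF forward at 7.666 to cover the loan.
The gap between the two covered legs is DKK 284,874.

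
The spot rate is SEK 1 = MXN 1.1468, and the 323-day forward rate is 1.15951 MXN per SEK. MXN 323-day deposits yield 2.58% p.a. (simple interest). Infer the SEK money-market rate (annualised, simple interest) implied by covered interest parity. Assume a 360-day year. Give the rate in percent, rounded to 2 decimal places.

1.33%

T = 323/360 years.
By CIP, F/S equals the MXN-to-SEK growth ratio: 1.15951/1.1468 = 1.0110830.
MXN growth factor: 1 + 0.0258×323/360 = 1.0231483.
So the SEK growth factor = 1.011933.
(1.011933 − 1)/T = 0.013300, i.e. 1.33%.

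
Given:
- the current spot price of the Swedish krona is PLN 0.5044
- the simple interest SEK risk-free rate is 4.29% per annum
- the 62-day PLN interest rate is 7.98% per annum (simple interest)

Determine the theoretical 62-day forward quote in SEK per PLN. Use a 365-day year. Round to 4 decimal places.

T = 62/365 years.
Growth of 1 PLN over T: 1 + 0.0798×62/365 = 1.0135551.
SEK growth factor: 1 + 0.0429×62/365 = 1.0072871.
CIP: F = S · (grow PLN)/(grow SEK) = 0.5044 × 1.0135551/1.0072871 = 0.5075387 PLN per SEK.
Invert for SEK per PLN: 1 / 0.5075387 = 1.9703.

1.9703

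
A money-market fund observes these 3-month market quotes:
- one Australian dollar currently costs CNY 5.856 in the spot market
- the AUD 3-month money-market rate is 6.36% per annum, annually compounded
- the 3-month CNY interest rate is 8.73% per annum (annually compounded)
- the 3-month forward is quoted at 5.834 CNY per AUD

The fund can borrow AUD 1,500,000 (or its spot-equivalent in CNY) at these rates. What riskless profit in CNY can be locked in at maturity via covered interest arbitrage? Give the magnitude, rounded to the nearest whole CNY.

CNY 82,796

T = 3/12 years.
Route A — deposit AUD, sell forward: 1,500,000 × 1.015534267 × 5.834 = CNY 8,886,940.37.
Route B — convert at spot, deposit CNY: 1,500,000 × 5.856 × 1.02114484 = CNY 8,969,736.27.
The quoted forward undervalues AUD, so borrow AUD, convert to CNY at spot, deposit the CNY at 8.73%, and buy AUD forward at 5.834 to cover the loan.
Arbitrage profit = |8,886,940.37 − 8,969,736.27| = CNY 82,796.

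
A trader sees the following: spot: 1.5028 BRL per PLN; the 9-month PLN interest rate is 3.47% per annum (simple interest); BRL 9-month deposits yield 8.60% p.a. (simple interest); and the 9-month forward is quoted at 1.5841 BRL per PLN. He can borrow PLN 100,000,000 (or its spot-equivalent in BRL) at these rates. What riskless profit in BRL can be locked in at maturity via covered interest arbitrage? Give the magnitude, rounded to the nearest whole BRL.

T = 9/12 years.
Keep in PLN, deliver into the forward: 100,000,000·1.026025·1.5841 = BRL 162,532,620.25.
Swap to BRL now, deposit: 100,000,000·1.5028·1.064500 = BRL 159,973,060.00.
The quoted forward overvalues PLN, so borrow BRL, buy PLN at spot, deposit the PLN at 3.47%, and sell the proceeds forward at 1.5841.
Arbitrage profit = |162,532,620.25 − 159,973,060.00| = BRL 2,559,560.

BRL 2,559,560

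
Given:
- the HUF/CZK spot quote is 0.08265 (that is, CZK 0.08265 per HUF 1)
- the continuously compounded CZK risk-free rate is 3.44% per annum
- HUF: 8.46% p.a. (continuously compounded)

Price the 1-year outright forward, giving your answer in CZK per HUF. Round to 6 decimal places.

0.078603

T = 1 year.
CZK growth factor: e^(0.0344×1) = 1.0349985.
Growth of 1 HUF over T: e^(0.0846×1) = 1.0882817.
CIP: F = S · (grow CZK)/(grow HUF) = 0.08265 × 1.0349985/1.0882817 = 0.07860339 CZK per HUF.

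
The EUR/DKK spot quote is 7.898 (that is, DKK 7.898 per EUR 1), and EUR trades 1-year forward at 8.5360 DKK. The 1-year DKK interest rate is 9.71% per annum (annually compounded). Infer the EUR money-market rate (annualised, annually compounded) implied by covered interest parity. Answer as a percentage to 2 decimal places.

1.51%

T = 1 year.
CIP gives F = S · g_DKK/g_EUR, so g_DKK/g_EUR = 8.536/7.898 = 1.0807799.
DKK growth factor: (1 + 0.0971)^1 = 1.097100.
That pins the EUR growth at 1.0151003.
r = 1.0151003^(1/1) − 1 = 0.015100 → 1.51%.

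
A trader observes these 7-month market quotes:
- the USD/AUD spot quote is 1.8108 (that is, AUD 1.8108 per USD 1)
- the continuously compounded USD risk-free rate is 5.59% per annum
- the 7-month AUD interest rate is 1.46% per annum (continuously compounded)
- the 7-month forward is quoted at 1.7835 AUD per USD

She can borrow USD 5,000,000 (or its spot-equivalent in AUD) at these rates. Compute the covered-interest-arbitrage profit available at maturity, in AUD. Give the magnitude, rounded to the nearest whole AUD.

AUD 81,639

T = 7/12 years.
Route A — deposit USD, sell forward: 5,000,000 × 1.033145811 × 1.7835 = AUD 9,213,077.77.
Route B — convert at spot, deposit AUD: 5,000,000 × 1.8108 × 1.008553037 = AUD 9,131,439.20.
The quoted forward overvalues USD, so borrow AUD, buy USD at spot, deposit the USD at 5.59%, and sell the proceeds forward at 1.7835.
The gap between the two covered legs is AUD 81,639.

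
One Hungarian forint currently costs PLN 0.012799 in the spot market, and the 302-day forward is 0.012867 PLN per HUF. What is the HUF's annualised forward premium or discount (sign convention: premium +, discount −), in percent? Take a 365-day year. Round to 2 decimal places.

+0.64%

T = 302/365 years.
Period premium: (0.012867 − 0.012799)/0.012799 = 0.0053129.
×(1/T) gives 0.64% p.a.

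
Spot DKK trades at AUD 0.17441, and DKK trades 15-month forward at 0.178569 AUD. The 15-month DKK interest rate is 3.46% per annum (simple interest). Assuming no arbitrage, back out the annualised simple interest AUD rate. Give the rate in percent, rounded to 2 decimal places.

T = 15/12 years.
CIP gives F = S · g_AUD/g_DKK, so g_AUD/g_DKK = 0.178569/0.17441 = 1.0238461.
DKK growth factor: 1 + 0.0346×15/12 = 1.043250.
That pins the AUD growth at 1.0681274.
r = (1.0681274 − 1)/(15/12) = 0.054502 → 5.45%.

5.45%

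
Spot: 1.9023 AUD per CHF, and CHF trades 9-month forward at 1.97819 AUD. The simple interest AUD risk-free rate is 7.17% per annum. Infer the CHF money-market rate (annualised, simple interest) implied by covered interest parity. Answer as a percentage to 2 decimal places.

1.78%

T = 9/12 years.
F/S = 1.97819/1.9023 = 1.0398938 = (growth of AUD) / (growth of CHF).
The AUD side grows by 1 + 0.0717×9/12 = 1.053775.
That pins the CHF growth at 1.0133487.
(1.0133487 − 1)/T = 0.017798, i.e. 1.78%.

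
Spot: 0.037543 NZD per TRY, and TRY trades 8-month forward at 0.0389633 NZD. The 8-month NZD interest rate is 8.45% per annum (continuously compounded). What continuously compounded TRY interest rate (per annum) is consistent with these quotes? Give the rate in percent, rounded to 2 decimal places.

2.88%

T = 8/12 years.
F/S = 0.0389633/0.037543 = 1.0378313 = (growth of NZD) / (growth of TRY).
NZD growth factor: e^(0.0845×8/12) = 1.0579503.
Hence g_TRY = 1.0193856.
r = ln(1.0193856)/(8/12) = 0.028800 → 2.88%.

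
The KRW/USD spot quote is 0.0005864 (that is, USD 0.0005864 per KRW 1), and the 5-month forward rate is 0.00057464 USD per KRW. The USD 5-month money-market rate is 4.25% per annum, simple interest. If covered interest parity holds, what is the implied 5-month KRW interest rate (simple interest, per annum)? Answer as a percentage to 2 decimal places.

9.25%

T = 5/12 years.
F/S = 0.00057464/0.0005864 = 0.9799454 = (growth of USD) / (growth of KRW).
The USD side grows by 1 + 0.0425×5/12 = 1.0177083.
That pins the KRW growth at 1.0385357.
(1.0385357 − 1)/T = 0.092486, i.e. 9.25%.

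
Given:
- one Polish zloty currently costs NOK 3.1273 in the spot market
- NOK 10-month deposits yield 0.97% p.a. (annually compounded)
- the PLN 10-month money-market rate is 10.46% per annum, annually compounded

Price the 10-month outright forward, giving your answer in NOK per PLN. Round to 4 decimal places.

2.9017

T = 10/12 years.
NOK growth factor: (1 + 0.0097)^(10/12) = 1.0080768.
PLN accumulates by (1 + 0.1046)^(10/12) = 1.0864361.
CIP: F = S · (grow NOK)/(grow PLN) = 3.1273 × 1.0080768/1.0864361 = 2.901743 NOK per PLN.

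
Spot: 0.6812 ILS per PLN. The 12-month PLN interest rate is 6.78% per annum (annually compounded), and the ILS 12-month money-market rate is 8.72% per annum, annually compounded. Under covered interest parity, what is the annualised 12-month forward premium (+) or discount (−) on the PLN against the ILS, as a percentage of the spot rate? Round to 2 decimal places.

+1.82%

T = 1 year.
CIP forward (ILS per PLN) = 0.6812 × 1.087200/1.067800 = 0.6935762.
Annualised premium = (F − S)/S × (1/T) = (0.6935762 − 0.6812)/0.6812 ÷ 1 = 1.82%.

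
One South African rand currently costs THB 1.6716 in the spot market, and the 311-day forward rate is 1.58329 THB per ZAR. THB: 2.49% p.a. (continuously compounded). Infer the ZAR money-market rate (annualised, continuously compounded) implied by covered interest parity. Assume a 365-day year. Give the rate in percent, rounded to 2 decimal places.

8.86%

T = 311/365 years.
CIP gives F = S · g_THB/g_ZAR, so g_THB/g_ZAR = 1.58329/1.6716 = 0.9471704.
The THB side grows by e^(0.0249×311/365) = 1.0214428.
That pins the ZAR growth at 1.078415.
r = ln(1.078415)/(311/365) = 0.088600 → 8.86%.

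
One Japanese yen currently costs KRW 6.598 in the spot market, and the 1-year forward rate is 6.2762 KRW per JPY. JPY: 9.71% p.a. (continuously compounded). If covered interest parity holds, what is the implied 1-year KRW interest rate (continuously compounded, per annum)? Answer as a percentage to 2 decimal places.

4.71%

T = 1 year.
F/S = 6.2762/6.598 = 0.9512276 = (growth of KRW) / (growth of JPY).
JPY growth factor: e^(0.0971×1) = 1.1019706.
Hence g_KRW = 1.0482248.
r = ln(1.0482248)/1 = 0.047098 → 4.71%.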